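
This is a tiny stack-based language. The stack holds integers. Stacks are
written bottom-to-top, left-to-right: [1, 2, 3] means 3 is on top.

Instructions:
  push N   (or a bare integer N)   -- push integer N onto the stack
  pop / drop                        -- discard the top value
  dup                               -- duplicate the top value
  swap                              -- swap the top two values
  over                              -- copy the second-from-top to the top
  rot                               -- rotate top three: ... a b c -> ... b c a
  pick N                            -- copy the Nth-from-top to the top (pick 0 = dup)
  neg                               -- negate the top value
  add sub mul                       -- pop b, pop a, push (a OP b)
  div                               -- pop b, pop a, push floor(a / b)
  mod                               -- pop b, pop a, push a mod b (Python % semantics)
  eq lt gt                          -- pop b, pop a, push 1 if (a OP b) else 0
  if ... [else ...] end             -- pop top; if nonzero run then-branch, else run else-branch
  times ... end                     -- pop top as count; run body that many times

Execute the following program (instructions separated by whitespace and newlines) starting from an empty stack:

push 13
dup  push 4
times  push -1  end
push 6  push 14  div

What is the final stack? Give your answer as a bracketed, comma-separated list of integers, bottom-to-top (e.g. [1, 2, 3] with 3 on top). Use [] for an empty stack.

After 'push 13': [13]
After 'dup': [13, 13]
After 'push 4': [13, 13, 4]
After 'times': [13, 13]
After 'push -1': [13, 13, -1]
After 'push -1': [13, 13, -1, -1]
After 'push -1': [13, 13, -1, -1, -1]
After 'push -1': [13, 13, -1, -1, -1, -1]
After 'push 6': [13, 13, -1, -1, -1, -1, 6]
After 'push 14': [13, 13, -1, -1, -1, -1, 6, 14]
After 'div': [13, 13, -1, -1, -1, -1, 0]

Answer: [13, 13, -1, -1, -1, -1, 0]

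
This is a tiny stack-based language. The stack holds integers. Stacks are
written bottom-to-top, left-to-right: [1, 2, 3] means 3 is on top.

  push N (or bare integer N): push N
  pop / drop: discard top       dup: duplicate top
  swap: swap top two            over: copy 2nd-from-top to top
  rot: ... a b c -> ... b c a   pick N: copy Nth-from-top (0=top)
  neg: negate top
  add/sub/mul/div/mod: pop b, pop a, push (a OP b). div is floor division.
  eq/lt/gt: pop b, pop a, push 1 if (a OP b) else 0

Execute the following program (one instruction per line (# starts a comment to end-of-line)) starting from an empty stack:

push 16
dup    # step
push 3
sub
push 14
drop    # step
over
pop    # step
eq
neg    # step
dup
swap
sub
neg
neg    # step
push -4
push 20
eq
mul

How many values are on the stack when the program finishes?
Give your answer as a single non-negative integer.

After 'push 16': stack = [16] (depth 1)
After 'dup': stack = [16, 16] (depth 2)
After 'push 3': stack = [16, 16, 3] (depth 3)
After 'sub': stack = [16, 13] (depth 2)
After 'push 14': stack = [16, 13, 14] (depth 3)
After 'drop': stack = [16, 13] (depth 2)
After 'over': stack = [16, 13, 16] (depth 3)
After 'pop': stack = [16, 13] (depth 2)
After 'eq': stack = [0] (depth 1)
After 'neg': stack = [0] (depth 1)
After 'dup': stack = [0, 0] (depth 2)
After 'swap': stack = [0, 0] (depth 2)
After 'sub': stack = [0] (depth 1)
After 'neg': stack = [0] (depth 1)
After 'neg': stack = [0] (depth 1)
After 'push -4': stack = [0, -4] (depth 2)
After 'push 20': stack = [0, -4, 20] (depth 3)
After 'eq': stack = [0, 0] (depth 2)
After 'mul': stack = [0] (depth 1)

Answer: 1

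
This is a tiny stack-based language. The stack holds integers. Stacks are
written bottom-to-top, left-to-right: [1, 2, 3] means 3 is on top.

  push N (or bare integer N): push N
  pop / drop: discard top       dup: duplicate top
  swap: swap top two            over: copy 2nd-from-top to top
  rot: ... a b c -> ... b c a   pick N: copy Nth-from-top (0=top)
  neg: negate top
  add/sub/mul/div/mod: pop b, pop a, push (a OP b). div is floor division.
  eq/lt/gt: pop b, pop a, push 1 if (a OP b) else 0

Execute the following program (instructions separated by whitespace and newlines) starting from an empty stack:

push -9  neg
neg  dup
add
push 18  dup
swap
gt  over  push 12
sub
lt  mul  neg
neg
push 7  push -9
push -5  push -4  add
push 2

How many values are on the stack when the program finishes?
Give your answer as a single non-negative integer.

Answer: 5

Derivation:
After 'push -9': stack = [-9] (depth 1)
After 'neg': stack = [9] (depth 1)
After 'neg': stack = [-9] (depth 1)
After 'dup': stack = [-9, -9] (depth 2)
After 'add': stack = [-18] (depth 1)
After 'push 18': stack = [-18, 18] (depth 2)
After 'dup': stack = [-18, 18, 18] (depth 3)
After 'swap': stack = [-18, 18, 18] (depth 3)
After 'gt': stack = [-18, 0] (depth 2)
After 'over': stack = [-18, 0, -18] (depth 3)
  ...
After 'lt': stack = [-18, 0] (depth 2)
After 'mul': stack = [0] (depth 1)
After 'neg': stack = [0] (depth 1)
After 'neg': stack = [0] (depth 1)
After 'push 7': stack = [0, 7] (depth 2)
After 'push -9': stack = [0, 7, -9] (depth 3)
After 'push -5': stack = [0, 7, -9, -5] (depth 4)
After 'push -4': stack = [0, 7, -9, -5, -4] (depth 5)
After 'add': stack = [0, 7, -9, -9] (depth 4)
After 'push 2': stack = [0, 7, -9, -9, 2] (depth 5)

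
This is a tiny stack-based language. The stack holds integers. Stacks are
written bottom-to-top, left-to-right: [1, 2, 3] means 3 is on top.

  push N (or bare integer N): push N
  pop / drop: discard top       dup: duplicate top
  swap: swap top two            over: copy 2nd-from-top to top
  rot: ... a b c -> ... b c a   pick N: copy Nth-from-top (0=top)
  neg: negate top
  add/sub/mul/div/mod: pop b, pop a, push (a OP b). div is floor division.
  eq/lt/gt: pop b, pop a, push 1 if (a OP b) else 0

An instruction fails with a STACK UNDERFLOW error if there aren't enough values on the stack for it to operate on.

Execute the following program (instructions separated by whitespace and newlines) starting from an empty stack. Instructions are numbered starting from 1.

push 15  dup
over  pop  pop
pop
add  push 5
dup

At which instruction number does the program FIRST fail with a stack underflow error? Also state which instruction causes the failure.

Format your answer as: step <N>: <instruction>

Step 1 ('push 15'): stack = [15], depth = 1
Step 2 ('dup'): stack = [15, 15], depth = 2
Step 3 ('over'): stack = [15, 15, 15], depth = 3
Step 4 ('pop'): stack = [15, 15], depth = 2
Step 5 ('pop'): stack = [15], depth = 1
Step 6 ('pop'): stack = [], depth = 0
Step 7 ('add'): needs 2 value(s) but depth is 0 — STACK UNDERFLOW

Answer: step 7: add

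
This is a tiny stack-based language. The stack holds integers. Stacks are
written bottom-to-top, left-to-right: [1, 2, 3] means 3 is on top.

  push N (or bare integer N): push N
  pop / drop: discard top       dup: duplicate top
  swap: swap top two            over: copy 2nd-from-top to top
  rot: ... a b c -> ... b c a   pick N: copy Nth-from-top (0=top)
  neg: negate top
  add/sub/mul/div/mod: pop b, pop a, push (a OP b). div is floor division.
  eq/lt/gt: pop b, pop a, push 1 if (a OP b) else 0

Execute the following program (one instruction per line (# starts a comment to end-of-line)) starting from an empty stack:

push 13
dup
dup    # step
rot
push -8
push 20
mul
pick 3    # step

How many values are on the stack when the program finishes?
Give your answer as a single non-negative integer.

After 'push 13': stack = [13] (depth 1)
After 'dup': stack = [13, 13] (depth 2)
After 'dup': stack = [13, 13, 13] (depth 3)
After 'rot': stack = [13, 13, 13] (depth 3)
After 'push -8': stack = [13, 13, 13, -8] (depth 4)
After 'push 20': stack = [13, 13, 13, -8, 20] (depth 5)
After 'mul': stack = [13, 13, 13, -160] (depth 4)
After 'pick 3': stack = [13, 13, 13, -160, 13] (depth 5)

Answer: 5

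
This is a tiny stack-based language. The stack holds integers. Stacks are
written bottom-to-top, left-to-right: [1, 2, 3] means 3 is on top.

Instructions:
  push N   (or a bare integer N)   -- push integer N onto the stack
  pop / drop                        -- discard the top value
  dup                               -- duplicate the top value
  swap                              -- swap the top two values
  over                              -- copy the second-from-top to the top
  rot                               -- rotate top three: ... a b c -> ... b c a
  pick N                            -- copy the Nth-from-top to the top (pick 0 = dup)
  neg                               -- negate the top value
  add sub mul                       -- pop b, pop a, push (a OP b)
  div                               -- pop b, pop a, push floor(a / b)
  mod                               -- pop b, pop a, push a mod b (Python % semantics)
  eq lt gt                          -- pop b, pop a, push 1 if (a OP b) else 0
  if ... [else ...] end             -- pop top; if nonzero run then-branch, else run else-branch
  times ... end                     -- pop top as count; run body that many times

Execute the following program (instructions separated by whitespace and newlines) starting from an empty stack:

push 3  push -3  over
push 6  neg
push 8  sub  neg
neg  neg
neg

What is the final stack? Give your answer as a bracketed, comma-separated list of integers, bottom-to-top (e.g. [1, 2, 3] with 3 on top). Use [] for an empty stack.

After 'push 3': [3]
After 'push -3': [3, -3]
After 'over': [3, -3, 3]
After 'push 6': [3, -3, 3, 6]
After 'neg': [3, -3, 3, -6]
After 'push 8': [3, -3, 3, -6, 8]
After 'sub': [3, -3, 3, -14]
After 'neg': [3, -3, 3, 14]
After 'neg': [3, -3, 3, -14]
After 'neg': [3, -3, 3, 14]
After 'neg': [3, -3, 3, -14]

Answer: [3, -3, 3, -14]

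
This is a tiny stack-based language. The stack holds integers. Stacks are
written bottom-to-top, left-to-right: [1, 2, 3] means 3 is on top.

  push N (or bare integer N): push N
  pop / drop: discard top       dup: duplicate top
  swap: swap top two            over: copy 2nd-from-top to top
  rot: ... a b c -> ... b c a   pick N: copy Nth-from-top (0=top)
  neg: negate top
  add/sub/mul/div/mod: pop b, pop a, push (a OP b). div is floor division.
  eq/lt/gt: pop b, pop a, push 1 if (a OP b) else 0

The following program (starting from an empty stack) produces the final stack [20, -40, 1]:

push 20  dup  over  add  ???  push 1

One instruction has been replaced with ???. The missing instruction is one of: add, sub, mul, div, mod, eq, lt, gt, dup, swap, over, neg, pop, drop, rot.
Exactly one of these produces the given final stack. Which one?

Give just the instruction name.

Stack before ???: [20, 40]
Stack after ???:  [20, -40]
The instruction that transforms [20, 40] -> [20, -40] is: neg

Answer: neg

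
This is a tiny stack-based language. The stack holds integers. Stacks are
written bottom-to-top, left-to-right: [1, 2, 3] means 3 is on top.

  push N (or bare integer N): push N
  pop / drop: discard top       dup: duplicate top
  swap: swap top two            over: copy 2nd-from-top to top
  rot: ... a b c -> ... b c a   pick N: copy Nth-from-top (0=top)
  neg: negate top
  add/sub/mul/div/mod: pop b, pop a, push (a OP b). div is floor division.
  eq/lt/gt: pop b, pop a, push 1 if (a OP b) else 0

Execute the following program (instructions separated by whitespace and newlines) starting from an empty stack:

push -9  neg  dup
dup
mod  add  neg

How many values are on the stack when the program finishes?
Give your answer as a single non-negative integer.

After 'push -9': stack = [-9] (depth 1)
After 'neg': stack = [9] (depth 1)
After 'dup': stack = [9, 9] (depth 2)
After 'dup': stack = [9, 9, 9] (depth 3)
After 'mod': stack = [9, 0] (depth 2)
After 'add': stack = [9] (depth 1)
After 'neg': stack = [-9] (depth 1)

Answer: 1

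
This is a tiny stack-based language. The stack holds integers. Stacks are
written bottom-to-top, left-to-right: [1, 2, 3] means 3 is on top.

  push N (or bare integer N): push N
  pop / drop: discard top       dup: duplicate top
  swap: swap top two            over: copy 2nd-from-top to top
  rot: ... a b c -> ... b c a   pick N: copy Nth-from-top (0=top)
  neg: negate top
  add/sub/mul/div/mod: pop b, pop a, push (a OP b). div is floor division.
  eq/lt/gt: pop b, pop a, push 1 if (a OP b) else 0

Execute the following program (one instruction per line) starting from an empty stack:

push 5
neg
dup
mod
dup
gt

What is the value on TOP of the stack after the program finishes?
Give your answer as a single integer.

Answer: 0

Derivation:
After 'push 5': [5]
After 'neg': [-5]
After 'dup': [-5, -5]
After 'mod': [0]
After 'dup': [0, 0]
After 'gt': [0]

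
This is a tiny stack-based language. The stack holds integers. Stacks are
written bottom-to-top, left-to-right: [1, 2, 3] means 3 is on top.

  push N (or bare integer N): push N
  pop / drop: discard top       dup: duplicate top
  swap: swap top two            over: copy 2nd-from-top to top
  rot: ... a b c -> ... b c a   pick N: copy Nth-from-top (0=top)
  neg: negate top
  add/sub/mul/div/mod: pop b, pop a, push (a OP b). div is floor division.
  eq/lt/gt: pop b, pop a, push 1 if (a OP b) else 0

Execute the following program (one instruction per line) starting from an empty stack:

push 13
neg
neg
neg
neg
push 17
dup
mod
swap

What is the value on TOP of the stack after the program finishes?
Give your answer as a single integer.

Answer: 13

Derivation:
After 'push 13': [13]
After 'neg': [-13]
After 'neg': [13]
After 'neg': [-13]
After 'neg': [13]
After 'push 17': [13, 17]
After 'dup': [13, 17, 17]
After 'mod': [13, 0]
After 'swap': [0, 13]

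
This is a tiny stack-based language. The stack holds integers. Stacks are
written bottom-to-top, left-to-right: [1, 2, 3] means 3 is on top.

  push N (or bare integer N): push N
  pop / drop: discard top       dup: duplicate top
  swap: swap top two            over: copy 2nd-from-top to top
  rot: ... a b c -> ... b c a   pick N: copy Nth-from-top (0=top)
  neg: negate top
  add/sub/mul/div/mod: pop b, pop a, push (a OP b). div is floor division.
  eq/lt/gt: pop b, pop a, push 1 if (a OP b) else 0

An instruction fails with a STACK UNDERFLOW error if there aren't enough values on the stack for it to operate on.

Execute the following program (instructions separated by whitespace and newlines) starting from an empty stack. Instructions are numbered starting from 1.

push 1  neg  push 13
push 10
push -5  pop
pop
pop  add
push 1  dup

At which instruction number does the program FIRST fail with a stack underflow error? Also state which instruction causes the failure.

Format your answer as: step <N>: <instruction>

Answer: step 9: add

Derivation:
Step 1 ('push 1'): stack = [1], depth = 1
Step 2 ('neg'): stack = [-1], depth = 1
Step 3 ('push 13'): stack = [-1, 13], depth = 2
Step 4 ('push 10'): stack = [-1, 13, 10], depth = 3
Step 5 ('push -5'): stack = [-1, 13, 10, -5], depth = 4
Step 6 ('pop'): stack = [-1, 13, 10], depth = 3
Step 7 ('pop'): stack = [-1, 13], depth = 2
Step 8 ('pop'): stack = [-1], depth = 1
Step 9 ('add'): needs 2 value(s) but depth is 1 — STACK UNDERFLOW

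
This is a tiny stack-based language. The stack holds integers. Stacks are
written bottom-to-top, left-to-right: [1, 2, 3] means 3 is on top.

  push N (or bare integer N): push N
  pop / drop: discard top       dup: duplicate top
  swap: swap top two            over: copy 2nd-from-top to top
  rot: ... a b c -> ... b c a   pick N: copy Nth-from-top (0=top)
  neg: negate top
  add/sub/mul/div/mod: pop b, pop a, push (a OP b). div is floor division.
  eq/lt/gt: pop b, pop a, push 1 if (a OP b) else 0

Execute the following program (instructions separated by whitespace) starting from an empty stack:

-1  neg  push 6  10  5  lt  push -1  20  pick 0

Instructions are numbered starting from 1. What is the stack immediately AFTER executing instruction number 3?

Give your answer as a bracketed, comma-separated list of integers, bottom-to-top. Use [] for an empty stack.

Step 1 ('-1'): [-1]
Step 2 ('neg'): [1]
Step 3 ('push 6'): [1, 6]

Answer: [1, 6]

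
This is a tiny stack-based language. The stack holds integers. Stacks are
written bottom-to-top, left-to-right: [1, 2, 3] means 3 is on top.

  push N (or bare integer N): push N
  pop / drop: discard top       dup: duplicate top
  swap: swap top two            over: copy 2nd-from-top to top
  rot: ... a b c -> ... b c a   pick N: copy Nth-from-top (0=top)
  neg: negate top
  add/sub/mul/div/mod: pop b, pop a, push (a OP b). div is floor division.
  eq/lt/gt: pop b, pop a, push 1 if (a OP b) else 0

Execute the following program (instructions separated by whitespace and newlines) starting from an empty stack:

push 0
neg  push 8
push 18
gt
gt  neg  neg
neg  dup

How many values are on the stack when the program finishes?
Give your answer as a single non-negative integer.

Answer: 2

Derivation:
After 'push 0': stack = [0] (depth 1)
After 'neg': stack = [0] (depth 1)
After 'push 8': stack = [0, 8] (depth 2)
After 'push 18': stack = [0, 8, 18] (depth 3)
After 'gt': stack = [0, 0] (depth 2)
After 'gt': stack = [0] (depth 1)
After 'neg': stack = [0] (depth 1)
After 'neg': stack = [0] (depth 1)
After 'neg': stack = [0] (depth 1)
After 'dup': stack = [0, 0] (depth 2)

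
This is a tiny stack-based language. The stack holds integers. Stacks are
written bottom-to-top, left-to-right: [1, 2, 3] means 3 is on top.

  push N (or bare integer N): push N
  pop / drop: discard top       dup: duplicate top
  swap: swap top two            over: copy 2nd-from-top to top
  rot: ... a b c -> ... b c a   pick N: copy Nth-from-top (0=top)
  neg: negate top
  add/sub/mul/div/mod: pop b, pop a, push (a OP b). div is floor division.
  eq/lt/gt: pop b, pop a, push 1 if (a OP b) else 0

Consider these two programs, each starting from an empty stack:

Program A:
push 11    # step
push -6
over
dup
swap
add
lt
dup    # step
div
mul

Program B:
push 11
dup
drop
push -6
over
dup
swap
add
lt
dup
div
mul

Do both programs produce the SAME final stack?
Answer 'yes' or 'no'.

Program A trace:
  After 'push 11': [11]
  After 'push -6': [11, -6]
  After 'over': [11, -6, 11]
  After 'dup': [11, -6, 11, 11]
  After 'swap': [11, -6, 11, 11]
  After 'add': [11, -6, 22]
  After 'lt': [11, 1]
  After 'dup': [11, 1, 1]
  After 'div': [11, 1]
  After 'mul': [11]
Program A final stack: [11]

Program B trace:
  After 'push 11': [11]
  After 'dup': [11, 11]
  After 'drop': [11]
  After 'push -6': [11, -6]
  After 'over': [11, -6, 11]
  After 'dup': [11, -6, 11, 11]
  After 'swap': [11, -6, 11, 11]
  After 'add': [11, -6, 22]
  After 'lt': [11, 1]
  After 'dup': [11, 1, 1]
  After 'div': [11, 1]
  After 'mul': [11]
Program B final stack: [11]
Same: yes

Answer: yes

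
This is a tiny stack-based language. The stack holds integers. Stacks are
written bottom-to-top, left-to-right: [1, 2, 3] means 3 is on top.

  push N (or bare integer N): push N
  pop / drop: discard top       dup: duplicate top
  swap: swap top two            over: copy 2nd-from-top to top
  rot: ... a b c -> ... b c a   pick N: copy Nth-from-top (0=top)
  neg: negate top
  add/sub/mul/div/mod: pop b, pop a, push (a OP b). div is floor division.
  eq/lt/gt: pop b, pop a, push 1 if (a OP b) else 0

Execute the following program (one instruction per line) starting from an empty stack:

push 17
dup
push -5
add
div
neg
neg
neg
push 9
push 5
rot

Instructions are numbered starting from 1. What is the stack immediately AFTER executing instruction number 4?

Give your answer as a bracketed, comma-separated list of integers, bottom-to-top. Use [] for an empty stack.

Step 1 ('push 17'): [17]
Step 2 ('dup'): [17, 17]
Step 3 ('push -5'): [17, 17, -5]
Step 4 ('add'): [17, 12]

Answer: [17, 12]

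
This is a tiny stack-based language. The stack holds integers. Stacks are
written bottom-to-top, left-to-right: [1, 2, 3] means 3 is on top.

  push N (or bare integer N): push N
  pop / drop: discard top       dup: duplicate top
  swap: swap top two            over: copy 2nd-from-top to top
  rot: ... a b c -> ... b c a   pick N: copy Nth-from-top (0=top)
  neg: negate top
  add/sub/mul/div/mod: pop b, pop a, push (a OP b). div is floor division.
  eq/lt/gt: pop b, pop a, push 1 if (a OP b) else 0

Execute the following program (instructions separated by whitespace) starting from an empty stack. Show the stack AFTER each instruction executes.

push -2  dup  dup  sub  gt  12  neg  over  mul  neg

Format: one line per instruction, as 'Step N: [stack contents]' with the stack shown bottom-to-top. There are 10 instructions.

Step 1: [-2]
Step 2: [-2, -2]
Step 3: [-2, -2, -2]
Step 4: [-2, 0]
Step 5: [0]
Step 6: [0, 12]
Step 7: [0, -12]
Step 8: [0, -12, 0]
Step 9: [0, 0]
Step 10: [0, 0]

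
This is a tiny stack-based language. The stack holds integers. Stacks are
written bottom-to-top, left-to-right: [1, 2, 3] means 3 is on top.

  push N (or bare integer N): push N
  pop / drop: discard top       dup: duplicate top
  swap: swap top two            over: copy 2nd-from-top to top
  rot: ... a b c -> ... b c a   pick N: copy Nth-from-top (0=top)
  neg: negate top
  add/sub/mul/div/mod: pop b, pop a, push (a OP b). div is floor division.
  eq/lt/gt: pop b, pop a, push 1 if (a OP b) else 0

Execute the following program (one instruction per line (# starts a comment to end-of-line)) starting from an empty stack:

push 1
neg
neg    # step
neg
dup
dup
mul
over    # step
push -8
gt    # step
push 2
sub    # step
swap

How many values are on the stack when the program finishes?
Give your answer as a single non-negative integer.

After 'push 1': stack = [1] (depth 1)
After 'neg': stack = [-1] (depth 1)
After 'neg': stack = [1] (depth 1)
After 'neg': stack = [-1] (depth 1)
After 'dup': stack = [-1, -1] (depth 2)
After 'dup': stack = [-1, -1, -1] (depth 3)
After 'mul': stack = [-1, 1] (depth 2)
After 'over': stack = [-1, 1, -1] (depth 3)
After 'push -8': stack = [-1, 1, -1, -8] (depth 4)
After 'gt': stack = [-1, 1, 1] (depth 3)
After 'push 2': stack = [-1, 1, 1, 2] (depth 4)
After 'sub': stack = [-1, 1, -1] (depth 3)
After 'swap': stack = [-1, -1, 1] (depth 3)

Answer: 3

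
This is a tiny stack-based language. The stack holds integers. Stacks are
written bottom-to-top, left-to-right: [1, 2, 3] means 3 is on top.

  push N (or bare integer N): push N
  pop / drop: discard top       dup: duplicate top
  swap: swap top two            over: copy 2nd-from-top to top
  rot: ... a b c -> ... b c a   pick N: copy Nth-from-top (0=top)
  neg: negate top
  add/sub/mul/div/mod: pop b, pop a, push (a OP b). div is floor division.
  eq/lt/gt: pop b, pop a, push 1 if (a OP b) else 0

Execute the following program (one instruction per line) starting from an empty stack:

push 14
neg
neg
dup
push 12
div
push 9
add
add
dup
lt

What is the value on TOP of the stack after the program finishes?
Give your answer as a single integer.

After 'push 14': [14]
After 'neg': [-14]
After 'neg': [14]
After 'dup': [14, 14]
After 'push 12': [14, 14, 12]
After 'div': [14, 1]
After 'push 9': [14, 1, 9]
After 'add': [14, 10]
After 'add': [24]
After 'dup': [24, 24]
After 'lt': [0]

Answer: 0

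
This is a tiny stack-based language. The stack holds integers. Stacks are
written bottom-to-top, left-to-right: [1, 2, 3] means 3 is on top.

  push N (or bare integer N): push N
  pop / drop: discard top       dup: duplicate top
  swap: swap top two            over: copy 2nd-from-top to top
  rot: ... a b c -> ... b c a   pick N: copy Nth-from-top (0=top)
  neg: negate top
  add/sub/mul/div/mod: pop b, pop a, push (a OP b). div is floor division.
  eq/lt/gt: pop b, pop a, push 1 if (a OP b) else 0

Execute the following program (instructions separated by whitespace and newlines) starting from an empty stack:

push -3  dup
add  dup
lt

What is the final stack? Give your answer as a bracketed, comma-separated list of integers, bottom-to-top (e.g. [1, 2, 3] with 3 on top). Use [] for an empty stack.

After 'push -3': [-3]
After 'dup': [-3, -3]
After 'add': [-6]
After 'dup': [-6, -6]
After 'lt': [0]

Answer: [0]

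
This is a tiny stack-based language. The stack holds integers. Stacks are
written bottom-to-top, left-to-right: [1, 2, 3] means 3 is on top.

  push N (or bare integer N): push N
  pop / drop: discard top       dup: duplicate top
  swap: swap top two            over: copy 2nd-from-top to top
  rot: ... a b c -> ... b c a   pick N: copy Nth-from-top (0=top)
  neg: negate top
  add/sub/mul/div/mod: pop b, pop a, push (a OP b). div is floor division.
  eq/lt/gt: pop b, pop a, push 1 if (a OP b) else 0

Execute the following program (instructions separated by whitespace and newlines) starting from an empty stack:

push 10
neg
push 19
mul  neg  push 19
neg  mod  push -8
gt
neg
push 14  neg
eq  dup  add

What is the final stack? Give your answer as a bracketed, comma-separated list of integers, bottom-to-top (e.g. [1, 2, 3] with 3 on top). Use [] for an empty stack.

Answer: [0]

Derivation:
After 'push 10': [10]
After 'neg': [-10]
After 'push 19': [-10, 19]
After 'mul': [-190]
After 'neg': [190]
After 'push 19': [190, 19]
After 'neg': [190, -19]
After 'mod': [0]
After 'push -8': [0, -8]
After 'gt': [1]
After 'neg': [-1]
After 'push 14': [-1, 14]
After 'neg': [-1, -14]
After 'eq': [0]
After 'dup': [0, 0]
After 'add': [0]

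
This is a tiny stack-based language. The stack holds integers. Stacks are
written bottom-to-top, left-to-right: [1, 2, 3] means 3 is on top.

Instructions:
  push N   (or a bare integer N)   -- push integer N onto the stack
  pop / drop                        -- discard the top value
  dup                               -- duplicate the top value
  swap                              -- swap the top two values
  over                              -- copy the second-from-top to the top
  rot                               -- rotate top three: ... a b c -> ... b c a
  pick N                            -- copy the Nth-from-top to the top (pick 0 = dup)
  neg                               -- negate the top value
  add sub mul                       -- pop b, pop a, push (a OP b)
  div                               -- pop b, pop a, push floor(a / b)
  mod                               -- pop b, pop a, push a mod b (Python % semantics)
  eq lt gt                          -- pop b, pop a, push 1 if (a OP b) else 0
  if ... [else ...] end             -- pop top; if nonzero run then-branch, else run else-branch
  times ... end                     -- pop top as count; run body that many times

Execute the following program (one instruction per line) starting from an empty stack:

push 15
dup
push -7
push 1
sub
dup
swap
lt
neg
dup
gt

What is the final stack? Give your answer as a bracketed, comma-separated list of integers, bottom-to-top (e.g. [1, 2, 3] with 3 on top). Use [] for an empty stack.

Answer: [15, 15, 0]

Derivation:
After 'push 15': [15]
After 'dup': [15, 15]
After 'push -7': [15, 15, -7]
After 'push 1': [15, 15, -7, 1]
After 'sub': [15, 15, -8]
After 'dup': [15, 15, -8, -8]
After 'swap': [15, 15, -8, -8]
After 'lt': [15, 15, 0]
After 'neg': [15, 15, 0]
After 'dup': [15, 15, 0, 0]
After 'gt': [15, 15, 0]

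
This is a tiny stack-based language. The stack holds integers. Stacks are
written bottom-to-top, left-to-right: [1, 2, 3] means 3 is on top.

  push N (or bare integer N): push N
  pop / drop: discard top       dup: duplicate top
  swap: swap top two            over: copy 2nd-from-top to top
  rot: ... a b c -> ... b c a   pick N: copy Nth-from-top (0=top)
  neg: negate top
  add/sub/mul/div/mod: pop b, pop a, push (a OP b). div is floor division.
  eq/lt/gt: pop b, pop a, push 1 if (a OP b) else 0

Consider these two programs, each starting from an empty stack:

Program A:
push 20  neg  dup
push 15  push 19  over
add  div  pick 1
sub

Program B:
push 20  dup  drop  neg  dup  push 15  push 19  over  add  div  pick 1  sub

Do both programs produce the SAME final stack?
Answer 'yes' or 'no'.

Program A trace:
  After 'push 20': [20]
  After 'neg': [-20]
  After 'dup': [-20, -20]
  After 'push 15': [-20, -20, 15]
  After 'push 19': [-20, -20, 15, 19]
  After 'over': [-20, -20, 15, 19, 15]
  After 'add': [-20, -20, 15, 34]
  After 'div': [-20, -20, 0]
  After 'pick 1': [-20, -20, 0, -20]
  After 'sub': [-20, -20, 20]
Program A final stack: [-20, -20, 20]

Program B trace:
  After 'push 20': [20]
  After 'dup': [20, 20]
  After 'drop': [20]
  After 'neg': [-20]
  After 'dup': [-20, -20]
  After 'push 15': [-20, -20, 15]
  After 'push 19': [-20, -20, 15, 19]
  After 'over': [-20, -20, 15, 19, 15]
  After 'add': [-20, -20, 15, 34]
  After 'div': [-20, -20, 0]
  After 'pick 1': [-20, -20, 0, -20]
  After 'sub': [-20, -20, 20]
Program B final stack: [-20, -20, 20]
Same: yes

Answer: yes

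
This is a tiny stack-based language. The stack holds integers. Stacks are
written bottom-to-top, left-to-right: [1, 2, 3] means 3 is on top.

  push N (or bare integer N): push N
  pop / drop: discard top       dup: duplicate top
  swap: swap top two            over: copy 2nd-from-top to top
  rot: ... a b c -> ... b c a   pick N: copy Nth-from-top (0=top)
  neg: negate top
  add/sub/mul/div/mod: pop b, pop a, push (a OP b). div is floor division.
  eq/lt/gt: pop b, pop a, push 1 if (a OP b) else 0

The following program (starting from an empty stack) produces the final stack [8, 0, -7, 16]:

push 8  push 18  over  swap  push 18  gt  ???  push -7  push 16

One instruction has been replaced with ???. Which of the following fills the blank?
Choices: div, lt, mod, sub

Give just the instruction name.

Stack before ???: [8, 8, 0]
Stack after ???:  [8, 0]
Checking each choice:
  div: division by zero
  lt: MATCH
  mod: modulo by zero
  sub: produces [8, 8, -7, 16]


Answer: lt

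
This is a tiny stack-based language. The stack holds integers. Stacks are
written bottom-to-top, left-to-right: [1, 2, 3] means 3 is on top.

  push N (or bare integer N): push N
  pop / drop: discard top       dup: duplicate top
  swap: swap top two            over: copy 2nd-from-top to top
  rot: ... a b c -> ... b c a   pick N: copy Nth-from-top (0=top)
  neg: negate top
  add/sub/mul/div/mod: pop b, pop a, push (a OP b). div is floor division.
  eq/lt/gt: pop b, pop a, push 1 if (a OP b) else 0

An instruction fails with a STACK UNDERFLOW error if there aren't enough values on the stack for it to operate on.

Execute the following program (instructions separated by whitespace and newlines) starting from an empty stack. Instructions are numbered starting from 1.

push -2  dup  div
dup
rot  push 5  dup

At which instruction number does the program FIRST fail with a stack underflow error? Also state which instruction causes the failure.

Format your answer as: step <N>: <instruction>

Answer: step 5: rot

Derivation:
Step 1 ('push -2'): stack = [-2], depth = 1
Step 2 ('dup'): stack = [-2, -2], depth = 2
Step 3 ('div'): stack = [1], depth = 1
Step 4 ('dup'): stack = [1, 1], depth = 2
Step 5 ('rot'): needs 3 value(s) but depth is 2 — STACK UNDERFLOW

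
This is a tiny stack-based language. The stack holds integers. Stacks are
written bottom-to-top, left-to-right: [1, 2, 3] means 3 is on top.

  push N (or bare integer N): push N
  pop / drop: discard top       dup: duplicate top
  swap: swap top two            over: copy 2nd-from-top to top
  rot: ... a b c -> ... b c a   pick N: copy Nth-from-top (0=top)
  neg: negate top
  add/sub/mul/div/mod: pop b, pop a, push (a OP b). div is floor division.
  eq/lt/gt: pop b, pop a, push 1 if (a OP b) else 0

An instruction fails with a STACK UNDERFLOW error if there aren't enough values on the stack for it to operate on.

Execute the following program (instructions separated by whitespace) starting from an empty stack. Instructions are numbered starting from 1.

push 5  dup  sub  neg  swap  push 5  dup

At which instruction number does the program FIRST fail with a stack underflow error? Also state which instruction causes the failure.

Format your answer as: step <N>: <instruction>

Answer: step 5: swap

Derivation:
Step 1 ('push 5'): stack = [5], depth = 1
Step 2 ('dup'): stack = [5, 5], depth = 2
Step 3 ('sub'): stack = [0], depth = 1
Step 4 ('neg'): stack = [0], depth = 1
Step 5 ('swap'): needs 2 value(s) but depth is 1 — STACK UNDERFLOW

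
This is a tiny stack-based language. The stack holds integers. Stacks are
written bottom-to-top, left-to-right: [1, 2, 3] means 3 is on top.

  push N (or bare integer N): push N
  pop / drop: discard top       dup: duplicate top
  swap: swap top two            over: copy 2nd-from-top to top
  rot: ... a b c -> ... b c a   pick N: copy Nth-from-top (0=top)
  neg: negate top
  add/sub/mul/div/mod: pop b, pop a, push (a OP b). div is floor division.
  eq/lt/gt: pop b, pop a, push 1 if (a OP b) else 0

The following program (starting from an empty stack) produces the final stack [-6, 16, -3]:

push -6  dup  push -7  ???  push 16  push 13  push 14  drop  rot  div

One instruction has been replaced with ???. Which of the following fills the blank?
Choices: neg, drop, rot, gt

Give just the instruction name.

Stack before ???: [-6, -6, -7]
Stack after ???:  [-6, -6]
Checking each choice:
  neg: produces [-6, -6, 16, 1]
  drop: MATCH
  rot: produces [-6, -7, 16, -3]
  gt: produces [-6, 16, 13]


Answer: drop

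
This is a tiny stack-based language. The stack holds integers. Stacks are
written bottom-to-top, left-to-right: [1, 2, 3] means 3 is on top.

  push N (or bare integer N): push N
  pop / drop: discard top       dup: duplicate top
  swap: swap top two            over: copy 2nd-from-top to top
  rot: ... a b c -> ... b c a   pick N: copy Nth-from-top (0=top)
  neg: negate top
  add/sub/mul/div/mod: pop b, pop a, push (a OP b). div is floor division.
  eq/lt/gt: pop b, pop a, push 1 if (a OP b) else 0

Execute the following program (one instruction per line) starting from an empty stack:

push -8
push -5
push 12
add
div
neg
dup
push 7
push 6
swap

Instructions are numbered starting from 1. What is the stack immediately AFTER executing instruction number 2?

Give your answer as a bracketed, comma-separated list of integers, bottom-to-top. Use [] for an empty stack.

Answer: [-8, -5]

Derivation:
Step 1 ('push -8'): [-8]
Step 2 ('push -5'): [-8, -5]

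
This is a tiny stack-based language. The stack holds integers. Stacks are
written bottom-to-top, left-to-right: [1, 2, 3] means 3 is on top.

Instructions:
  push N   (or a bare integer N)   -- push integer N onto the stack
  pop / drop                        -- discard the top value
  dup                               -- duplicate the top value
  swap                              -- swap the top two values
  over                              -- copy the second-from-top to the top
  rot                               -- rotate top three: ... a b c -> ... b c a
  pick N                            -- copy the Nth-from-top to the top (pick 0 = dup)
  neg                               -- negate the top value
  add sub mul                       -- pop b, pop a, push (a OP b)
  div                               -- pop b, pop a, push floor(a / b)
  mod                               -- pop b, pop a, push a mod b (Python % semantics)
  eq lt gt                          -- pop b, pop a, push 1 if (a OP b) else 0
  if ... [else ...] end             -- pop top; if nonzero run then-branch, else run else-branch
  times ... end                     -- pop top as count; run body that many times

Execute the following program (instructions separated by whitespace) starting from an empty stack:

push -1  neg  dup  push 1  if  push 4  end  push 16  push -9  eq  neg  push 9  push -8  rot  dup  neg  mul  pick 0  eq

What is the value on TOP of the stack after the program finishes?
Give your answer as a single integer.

After 'push -1': [-1]
After 'neg': [1]
After 'dup': [1, 1]
After 'push 1': [1, 1, 1]
After 'if': [1, 1]
After 'push 4': [1, 1, 4]
After 'push 16': [1, 1, 4, 16]
After 'push -9': [1, 1, 4, 16, -9]
After 'eq': [1, 1, 4, 0]
After 'neg': [1, 1, 4, 0]
After 'push 9': [1, 1, 4, 0, 9]
After 'push -8': [1, 1, 4, 0, 9, -8]
After 'rot': [1, 1, 4, 9, -8, 0]
After 'dup': [1, 1, 4, 9, -8, 0, 0]
After 'neg': [1, 1, 4, 9, -8, 0, 0]
After 'mul': [1, 1, 4, 9, -8, 0]
After 'pick 0': [1, 1, 4, 9, -8, 0, 0]
After 'eq': [1, 1, 4, 9, -8, 1]

Answer: 1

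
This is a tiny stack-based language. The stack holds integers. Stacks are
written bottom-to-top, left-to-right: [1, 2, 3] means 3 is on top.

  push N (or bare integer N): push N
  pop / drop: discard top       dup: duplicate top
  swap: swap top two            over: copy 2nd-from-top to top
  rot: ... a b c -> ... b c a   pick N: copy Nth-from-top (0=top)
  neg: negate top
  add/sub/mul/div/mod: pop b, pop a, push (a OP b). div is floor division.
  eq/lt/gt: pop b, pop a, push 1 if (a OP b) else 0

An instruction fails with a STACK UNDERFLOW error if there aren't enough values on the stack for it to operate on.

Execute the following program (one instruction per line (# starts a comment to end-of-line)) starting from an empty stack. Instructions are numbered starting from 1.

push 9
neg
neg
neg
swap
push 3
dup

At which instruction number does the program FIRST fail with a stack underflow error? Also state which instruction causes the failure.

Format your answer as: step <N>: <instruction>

Answer: step 5: swap

Derivation:
Step 1 ('push 9'): stack = [9], depth = 1
Step 2 ('neg'): stack = [-9], depth = 1
Step 3 ('neg'): stack = [9], depth = 1
Step 4 ('neg'): stack = [-9], depth = 1
Step 5 ('swap'): needs 2 value(s) but depth is 1 — STACK UNDERFLOW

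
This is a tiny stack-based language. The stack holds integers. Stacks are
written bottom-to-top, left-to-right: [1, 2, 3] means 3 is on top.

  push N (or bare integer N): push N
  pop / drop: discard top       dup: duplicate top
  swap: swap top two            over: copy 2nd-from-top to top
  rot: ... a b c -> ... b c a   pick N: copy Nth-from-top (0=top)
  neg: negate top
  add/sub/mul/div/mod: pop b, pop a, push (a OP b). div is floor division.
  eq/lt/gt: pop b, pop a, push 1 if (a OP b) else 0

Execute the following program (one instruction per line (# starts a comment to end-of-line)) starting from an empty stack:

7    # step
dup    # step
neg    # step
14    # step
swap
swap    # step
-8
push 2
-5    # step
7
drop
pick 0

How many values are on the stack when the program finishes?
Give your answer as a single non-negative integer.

After 'push 7': stack = [7] (depth 1)
After 'dup': stack = [7, 7] (depth 2)
After 'neg': stack = [7, -7] (depth 2)
After 'push 14': stack = [7, -7, 14] (depth 3)
After 'swap': stack = [7, 14, -7] (depth 3)
After 'swap': stack = [7, -7, 14] (depth 3)
After 'push -8': stack = [7, -7, 14, -8] (depth 4)
After 'push 2': stack = [7, -7, 14, -8, 2] (depth 5)
After 'push -5': stack = [7, -7, 14, -8, 2, -5] (depth 6)
After 'push 7': stack = [7, -7, 14, -8, 2, -5, 7] (depth 7)
After 'drop': stack = [7, -7, 14, -8, 2, -5] (depth 6)
After 'pick 0': stack = [7, -7, 14, -8, 2, -5, -5] (depth 7)

Answer: 7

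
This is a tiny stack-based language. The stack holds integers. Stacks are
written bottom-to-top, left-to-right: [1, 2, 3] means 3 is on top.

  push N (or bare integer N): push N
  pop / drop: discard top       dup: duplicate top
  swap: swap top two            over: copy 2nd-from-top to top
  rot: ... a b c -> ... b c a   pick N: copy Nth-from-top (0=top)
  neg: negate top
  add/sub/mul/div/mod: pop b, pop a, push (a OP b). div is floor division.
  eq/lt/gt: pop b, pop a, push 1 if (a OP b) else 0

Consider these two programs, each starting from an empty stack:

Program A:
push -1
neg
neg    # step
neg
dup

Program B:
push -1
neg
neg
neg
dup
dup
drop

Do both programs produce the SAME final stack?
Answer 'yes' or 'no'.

Answer: yes

Derivation:
Program A trace:
  After 'push -1': [-1]
  After 'neg': [1]
  After 'neg': [-1]
  After 'neg': [1]
  After 'dup': [1, 1]
Program A final stack: [1, 1]

Program B trace:
  After 'push -1': [-1]
  After 'neg': [1]
  After 'neg': [-1]
  After 'neg': [1]
  After 'dup': [1, 1]
  After 'dup': [1, 1, 1]
  After 'drop': [1, 1]
Program B final stack: [1, 1]
Same: yes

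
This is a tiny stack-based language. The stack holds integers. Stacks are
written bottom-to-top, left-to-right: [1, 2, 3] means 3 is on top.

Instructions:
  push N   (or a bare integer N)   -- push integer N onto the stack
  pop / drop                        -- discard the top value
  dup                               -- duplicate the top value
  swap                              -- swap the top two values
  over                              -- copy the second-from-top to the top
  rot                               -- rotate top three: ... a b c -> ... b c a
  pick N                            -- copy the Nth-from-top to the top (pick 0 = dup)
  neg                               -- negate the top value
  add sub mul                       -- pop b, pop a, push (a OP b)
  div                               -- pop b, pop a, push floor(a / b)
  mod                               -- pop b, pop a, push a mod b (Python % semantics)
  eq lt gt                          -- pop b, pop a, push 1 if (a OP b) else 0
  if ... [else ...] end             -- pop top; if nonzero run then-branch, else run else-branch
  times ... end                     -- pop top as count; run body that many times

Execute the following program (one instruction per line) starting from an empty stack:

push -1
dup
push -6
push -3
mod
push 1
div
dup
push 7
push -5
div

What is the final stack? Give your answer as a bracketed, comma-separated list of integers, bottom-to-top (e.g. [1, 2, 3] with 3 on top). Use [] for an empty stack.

After 'push -1': [-1]
After 'dup': [-1, -1]
After 'push -6': [-1, -1, -6]
After 'push -3': [-1, -1, -6, -3]
After 'mod': [-1, -1, 0]
After 'push 1': [-1, -1, 0, 1]
After 'div': [-1, -1, 0]
After 'dup': [-1, -1, 0, 0]
After 'push 7': [-1, -1, 0, 0, 7]
After 'push -5': [-1, -1, 0, 0, 7, -5]
After 'div': [-1, -1, 0, 0, -2]

Answer: [-1, -1, 0, 0, -2]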